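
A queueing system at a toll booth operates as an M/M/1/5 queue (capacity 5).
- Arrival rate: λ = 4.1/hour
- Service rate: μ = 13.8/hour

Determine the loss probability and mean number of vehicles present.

ρ = λ/μ = 4.1/13.8 = 0.297101
P₀ = (1-ρ)/(1-ρ^(K+1)) = (1-0.297101)/(1-0.297101^6) = 0.7029/0.9993 = 0.7034
P_K = P₀×ρ^K = 0.7034 × 0.297101^5 = 0.7034 × 0.002315 = 0.001628
Blocking probability P_5 = 0.001628 (0.16%)
L = ρ[1 - (K+1)ρ^K + Kρ^(K+1)] / [(1-ρ)(1-ρ^(K+1))]
L = 0.297101 × (1 - 6×0.0023148 + 5×0.00068774) / ((1 - 0.297101) × (1 - 0.00068774)) = 0.4186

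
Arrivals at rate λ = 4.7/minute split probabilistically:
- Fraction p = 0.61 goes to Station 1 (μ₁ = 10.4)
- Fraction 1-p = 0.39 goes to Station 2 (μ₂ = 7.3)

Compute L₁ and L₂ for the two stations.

Effective rates: λ₁ = 4.7×0.61 = 2.867, λ₂ = 4.7×0.39 = 1.833
Station 1: ρ₁ = 2.867/10.4 = 0.2757, L₁ = ρ₁/(1-ρ₁) = 0.2757/(1-0.2757) = 0.3806
Station 2: ρ₂ = 1.833/7.3 = 0.2511, L₂ = ρ₂/(1-ρ₂) = 0.2511/(1-0.2511) = 0.3353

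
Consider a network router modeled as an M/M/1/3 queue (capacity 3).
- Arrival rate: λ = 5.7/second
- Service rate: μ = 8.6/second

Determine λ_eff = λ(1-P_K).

ρ = λ/μ = 5.7/8.6 = 0.6628
P₀ = (1-ρ)/(1-ρ^(K+1)) = (1-0.6628)/(1-0.6628^4) = 0.3372/0.8070 = 0.4178
P_K = P₀×ρ^K = 0.4178 × 0.6628^3 = 0.4178 × 0.2912 = 0.1217
λ_eff = λ(1-P_K) = 5.7 × (1 - 0.12166) = 5.7 × 0.87834 = 5.0065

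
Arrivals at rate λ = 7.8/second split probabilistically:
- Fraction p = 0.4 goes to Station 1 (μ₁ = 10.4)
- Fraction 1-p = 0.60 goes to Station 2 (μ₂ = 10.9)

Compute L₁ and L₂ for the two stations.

Effective rates: λ₁ = 7.8×0.4 = 3.12, λ₂ = 7.8×0.60 = 4.68
Station 1: ρ₁ = 3.12/10.4 = 0.3000, L₁ = ρ₁/(1-ρ₁) = 0.3000/(1-0.3000) = 0.4286
Station 2: ρ₂ = 4.68/10.9 = 0.42936, L₂ = ρ₂/(1-ρ₂) = 0.42936/(1-0.42936) = 0.7524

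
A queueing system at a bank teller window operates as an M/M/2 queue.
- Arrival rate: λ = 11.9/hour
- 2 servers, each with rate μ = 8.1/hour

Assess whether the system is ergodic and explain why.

Stability requires ρ = λ/(cμ) < 1
ρ = 11.9/(2 × 8.1) = 11.9/16.20 = 0.7346
Since 0.7346 < 1, the system is STABLE.
The servers are busy 73.46% of the time.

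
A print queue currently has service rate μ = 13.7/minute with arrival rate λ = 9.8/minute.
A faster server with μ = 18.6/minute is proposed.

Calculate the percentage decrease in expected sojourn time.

System 1: ρ₁ = 9.8/13.7 = 0.7153, W₁ = 1/(13.7-9.8) = 0.25641
System 2: ρ₂ = 9.8/18.6 = 0.5269, W₂ = 1/(18.6-9.8) = 0.11364
Improvement: (W₁-W₂)/W₁ = (0.25641-0.11364)/0.25641 = 55.68%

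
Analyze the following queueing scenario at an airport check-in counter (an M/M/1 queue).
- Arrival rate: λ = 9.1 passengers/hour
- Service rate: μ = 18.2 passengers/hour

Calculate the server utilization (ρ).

Server utilization: ρ = λ/μ
ρ = 9.1/18.2 = 0.5000
The server is busy 50.00% of the time.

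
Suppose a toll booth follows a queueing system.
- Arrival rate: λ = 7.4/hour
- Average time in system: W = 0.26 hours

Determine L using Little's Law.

Little's Law: L = λW
L = 7.4 × 0.26 = 1.9240 vehicles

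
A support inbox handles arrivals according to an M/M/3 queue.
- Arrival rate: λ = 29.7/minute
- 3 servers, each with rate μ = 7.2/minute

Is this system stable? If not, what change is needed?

Stability requires ρ = λ/(cμ) < 1
ρ = 29.7/(3 × 7.2) = 29.7/21.60 = 1.3750
Since 1.3750 ≥ 1, the system is UNSTABLE.
Need c > λ/μ = 29.7/7.2 = 4.12.
Minimum servers needed: c = 5.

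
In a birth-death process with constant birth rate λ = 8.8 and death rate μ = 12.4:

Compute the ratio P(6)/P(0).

For constant rates: P(n)/P(0) = (λ/μ)^n
P(6)/P(0) = (8.8/12.4)^6 = 0.7097^6 = 0.1278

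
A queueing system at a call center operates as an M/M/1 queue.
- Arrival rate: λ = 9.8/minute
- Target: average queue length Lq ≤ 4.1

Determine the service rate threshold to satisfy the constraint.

For M/M/1: Lq = λ²/(μ(μ-λ))
Need Lq ≤ 4.1, i.e. μ(μ-λ) ≥ λ²/4.1
μ² - 9.8μ - 96.04/4.1 ≥ 0  →  μ² - 9.8μ - 23.4244 ≥ 0
Quadratic formula (positive root): μ = [λ + √(λ² + 4×23.4244)]/2
Discriminant: 96.04 + 4×23.4244 = 189.7376, √189.7376 = 13.7745
μ ≥ (9.8 + 13.7745)/2 = 11.7873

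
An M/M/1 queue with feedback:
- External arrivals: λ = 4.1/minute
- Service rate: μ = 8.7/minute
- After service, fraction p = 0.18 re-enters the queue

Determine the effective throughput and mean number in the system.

Effective arrival rate: λ_eff = λ/(1-p) = 4.1/(1-0.18) = 4.1/0.82 = 5.0000
ρ = λ_eff/μ = 5.0000/8.7 = 0.574713
L = ρ/(1-ρ) = 0.574713/(1-0.574713) = 1.3514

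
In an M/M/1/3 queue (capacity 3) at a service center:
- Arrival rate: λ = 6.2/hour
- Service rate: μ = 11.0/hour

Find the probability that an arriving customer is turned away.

ρ = λ/μ = 6.2/11.0 = 0.56364
P₀ = (1-ρ)/(1-ρ^(K+1)) = (1-0.56364)/(1-0.56364^4) = 0.43636/0.89907 = 0.4853
P_K = P₀×ρ^K = 0.485344 × 0.56364^3 = 0.485344 × 0.179063 = 0.08691
Blocking probability = 8.69%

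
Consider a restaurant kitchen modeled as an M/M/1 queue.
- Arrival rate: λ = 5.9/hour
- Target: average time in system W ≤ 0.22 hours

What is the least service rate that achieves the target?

For M/M/1: W = 1/(μ-λ)
Need W ≤ 0.22, so 1/(μ-λ) ≤ 0.22
μ - λ ≥ 1/0.22 = 4.5455
μ ≥ 5.9 + 4.5455 = 10.4455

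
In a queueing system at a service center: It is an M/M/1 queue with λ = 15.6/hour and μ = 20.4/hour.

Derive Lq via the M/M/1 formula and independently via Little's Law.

Method 1 (direct): Lq = λ²/(μ(μ-λ)) = 243.36/(20.4 × 4.80) = 2.4853

Method 2 (Little's Law):
W = 1/(μ-λ) = 1/4.80 = 0.2083333
Wq = W - 1/μ = 0.2083333 - 0.04901961 = 0.159314
Lq = λWq = 15.6 × 0.159314 = 2.4853 ✔ (matches Method 1)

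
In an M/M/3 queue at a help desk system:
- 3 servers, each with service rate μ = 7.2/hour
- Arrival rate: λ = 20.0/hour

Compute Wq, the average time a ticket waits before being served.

Traffic intensity: ρ = λ/(cμ) = 20.0/(3×7.2) = 0.9259
Since ρ = 0.9259 < 1, system is stable.
Offered load a = λ/μ = cρ = 20.0/7.2 = 2.7778
P₀ = [ Σₙ₌₀^2 aⁿ/n! + a^3/(3!(1-ρ)) ]⁻¹
Σ = a^0/0! + a^1/1! + a^2/2! = 1.0000 + 2.7778 + 3.8580 = 7.6358
a^3/(3!(1-ρ)) = 21.43347/(6 × 0.07407407) = 48.2253
P₀ = 1/(7.6358 + 48.2253) = 0.01790
Lq = P₀·a^3·ρ / (3!(1-ρ)²) = 0.0179015 × 21.4335 × 0.925926 / (6 × 0.00548697) = 10.7913
Wq = Lq/λ = 10.7913/20.0 = 0.5396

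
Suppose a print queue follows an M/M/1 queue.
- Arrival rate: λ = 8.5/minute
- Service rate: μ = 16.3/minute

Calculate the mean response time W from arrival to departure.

First, compute utilization: ρ = λ/μ = 8.5/16.3 = 0.5215
For M/M/1: W = 1/(μ-λ)
W = 1/(16.3-8.5) = 1/7.80
W = 0.1282 minutes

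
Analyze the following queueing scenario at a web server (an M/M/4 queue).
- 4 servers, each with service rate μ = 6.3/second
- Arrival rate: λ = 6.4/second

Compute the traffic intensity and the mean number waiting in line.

Traffic intensity: ρ = λ/(cμ) = 6.4/(4×6.3) = 0.2540
Since ρ = 0.2540 < 1, system is stable.
Offered load a = λ/μ = cρ = 6.4/6.3 = 1.0159
P₀ = [ Σₙ₌₀^3 aⁿ/n! + a^4/(4!(1-ρ)) ]⁻¹
Σ = a^0/0! + a^1/1! + a^2/2! + a^3/3! = 1.0000 + 1.0159 + 0.5160 + 0.1747 = 2.7066
a^4/(4!(1-ρ)) = 1.0650/(24 × 0.7460) = 0.05948
P₀ = 1/(2.7066 + 0.05948) = 0.3615
Lq = P₀·a^4·ρ / (4!(1-ρ)²) = 0.36152 × 1.0650 × 0.25397 / (24 × 0.55656) = 0.007321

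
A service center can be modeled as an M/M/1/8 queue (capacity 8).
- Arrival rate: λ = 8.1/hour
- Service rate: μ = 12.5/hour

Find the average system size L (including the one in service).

ρ = λ/μ = 8.1/12.5 = 0.6480
P₀ = (1-ρ)/(1-ρ^(K+1)) = (1-0.6480)/(1-0.6480^9) = 0.3520/0.9799 = 0.3592
P_K = P₀×ρ^K = 0.3592 × 0.6480^8 = 0.3592 × 0.03109 = 0.01117
L = ρ[1 - (K+1)ρ^K + Kρ^(K+1)] / [(1-ρ)(1-ρ^(K+1))]
L = 0.6480 × (1 - 9×0.03109 + 8×0.02015) / ((1 - 0.6480) × (1 - 0.02015)) = 1.6559 customers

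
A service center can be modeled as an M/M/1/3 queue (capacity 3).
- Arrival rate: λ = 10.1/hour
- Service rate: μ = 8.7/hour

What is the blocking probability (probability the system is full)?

ρ = λ/μ = 10.1/8.7 = 1.1609
P₀ = (1-ρ)/(1-ρ^(K+1)) = (1-1.1609)/(1-1.1609^4) = -0.1609/-0.8163 = 0.1971
P_K = P₀×ρ^K = 0.1971 × 1.1609^3 = 0.1971 × 1.5645 = 0.3084
Blocking probability = 30.84%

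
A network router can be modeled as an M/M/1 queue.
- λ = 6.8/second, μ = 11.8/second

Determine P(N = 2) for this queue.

ρ = λ/μ = 6.8/11.8 = 0.5763
P(n) = (1-ρ)ρⁿ
P(2) = (1-0.5763) × 0.5763^2
P(2) = 0.4237 × 0.3321
P(2) = 0.1407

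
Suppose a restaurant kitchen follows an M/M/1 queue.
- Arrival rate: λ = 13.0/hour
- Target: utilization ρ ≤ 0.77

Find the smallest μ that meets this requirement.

ρ = λ/μ, so μ = λ/ρ
μ ≥ 13.0/0.77 = 16.8831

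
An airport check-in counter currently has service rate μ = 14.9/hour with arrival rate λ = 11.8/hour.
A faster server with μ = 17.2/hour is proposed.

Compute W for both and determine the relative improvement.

System 1: ρ₁ = 11.8/14.9 = 0.7919, W₁ = 1/(14.9-11.8) = 0.3226
System 2: ρ₂ = 11.8/17.2 = 0.6860, W₂ = 1/(17.2-11.8) = 0.1852
Improvement: (W₁-W₂)/W₁ = (0.3226-0.1852)/0.3226 = 42.59%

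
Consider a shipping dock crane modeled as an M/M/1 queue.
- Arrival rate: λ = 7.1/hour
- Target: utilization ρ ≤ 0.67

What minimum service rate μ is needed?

ρ = λ/μ, so μ = λ/ρ
μ ≥ 7.1/0.67 = 10.5970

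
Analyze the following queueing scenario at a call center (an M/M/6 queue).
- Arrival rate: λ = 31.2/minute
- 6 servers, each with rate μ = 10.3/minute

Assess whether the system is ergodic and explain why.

Stability requires ρ = λ/(cμ) < 1
ρ = 31.2/(6 × 10.3) = 31.2/61.80 = 0.5049
Since 0.5049 < 1, the system is STABLE.
The servers are busy 50.49% of the time.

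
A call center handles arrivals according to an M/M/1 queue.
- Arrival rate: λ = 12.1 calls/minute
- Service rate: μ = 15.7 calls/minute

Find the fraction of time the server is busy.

Server utilization: ρ = λ/μ
ρ = 12.1/15.7 = 0.7707
The server is busy 77.07% of the time.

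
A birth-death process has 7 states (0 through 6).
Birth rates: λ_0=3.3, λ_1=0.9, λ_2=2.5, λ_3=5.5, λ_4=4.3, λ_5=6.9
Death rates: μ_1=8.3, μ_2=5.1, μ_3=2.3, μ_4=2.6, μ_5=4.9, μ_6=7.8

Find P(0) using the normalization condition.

Ratios P(n)/P(0) = (λ₀···λₙ₋₁)/(μ₁···μₙ):
P(1)/P(0) = (3.3)/(8.3) = 0.39759
P(2)/P(0) = (3.3×0.9)/(8.3×5.1) = 0.070163
P(3)/P(0) = (3.3×0.9×2.5)/(8.3×5.1×2.3) = 0.076264
P(4)/P(0) = (3.3×0.9×2.5×5.5)/(8.3×5.1×2.3×2.6) = 0.16133
P(5)/P(0) = (3.3×0.9×2.5×5.5×4.3)/(8.3×5.1×2.3×2.6×4.9) = 0.14157
P(6)/P(0) = (3.3×0.9×2.5×5.5×4.3×6.9)/(8.3×5.1×2.3×2.6×4.9×7.8) = 0.12524

Normalization: ∑ P(n) = 1
P(0) × (1.0000 + 0.39759 + 0.070163 + 0.076264 + 0.16133 + 0.14157 + 0.12524) = 1
P(0) × 1.97216 = 1
P(0) = 1/1.97216 = 0.5071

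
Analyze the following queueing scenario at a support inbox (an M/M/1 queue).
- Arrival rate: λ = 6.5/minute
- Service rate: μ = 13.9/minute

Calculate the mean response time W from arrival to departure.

First, compute utilization: ρ = λ/μ = 6.5/13.9 = 0.4676
For M/M/1: W = 1/(μ-λ)
W = 1/(13.9-6.5) = 1/7.40
W = 0.1351 minutes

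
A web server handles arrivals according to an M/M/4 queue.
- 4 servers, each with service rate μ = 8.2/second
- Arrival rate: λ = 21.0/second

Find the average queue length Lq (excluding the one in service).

Traffic intensity: ρ = λ/(cμ) = 21.0/(4×8.2) = 0.6402
Since ρ = 0.6402 < 1, system is stable.
Offered load a = λ/μ = cρ = 21.0/8.2 = 2.5610
P₀ = [ Σₙ₌₀^3 aⁿ/n! + a^4/(4!(1-ρ)) ]⁻¹
Σ = a^0/0! + a^1/1! + a^2/2! + a^3/3! = 1.0000 + 2.5610 + 3.2793 + 2.7994 = 9.6397
a^4/(4!(1-ρ)) = 43.0152/(24 × 0.359756) = 4.9820
P₀ = 1/(9.6397 + 4.9820) = 0.06839
Lq = P₀·a^4·ρ / (4!(1-ρ)²) = 0.06839 × 43.0152 × 0.6402 / (24 × 0.1294) = 0.6064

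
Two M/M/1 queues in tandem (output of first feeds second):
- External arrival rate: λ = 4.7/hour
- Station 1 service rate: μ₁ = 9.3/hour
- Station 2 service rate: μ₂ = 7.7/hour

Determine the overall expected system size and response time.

By Jackson's theorem, each station behaves as independent M/M/1.
Station 1: ρ₁ = 4.7/9.3 = 0.5054, L₁ = ρ₁/(1-ρ₁) = λ/(μ₁-λ) = 4.7/4.60 = 1.0217
Station 2: ρ₂ = 4.7/7.7 = 0.6104, L₂ = ρ₂/(1-ρ₂) = λ/(μ₂-λ) = 4.7/3.00 = 1.5667
Total: L = L₁ + L₂ = 1.0217 + 1.5667 = 2.5884
W = L/λ = 2.5884/4.7 = 0.5507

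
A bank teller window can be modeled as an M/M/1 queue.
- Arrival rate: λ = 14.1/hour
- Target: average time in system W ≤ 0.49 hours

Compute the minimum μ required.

For M/M/1: W = 1/(μ-λ)
Need W ≤ 0.49, so 1/(μ-λ) ≤ 0.49
μ - λ ≥ 1/0.49 = 2.0408
μ ≥ 14.1 + 2.0408 = 16.1408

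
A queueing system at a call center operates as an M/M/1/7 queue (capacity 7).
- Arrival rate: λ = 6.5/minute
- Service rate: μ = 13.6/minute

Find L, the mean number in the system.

ρ = λ/μ = 6.5/13.6 = 0.477941
P₀ = (1-ρ)/(1-ρ^(K+1)) = (1-0.477941)/(1-0.477941^8) = 0.5221/0.9973 = 0.5235
P_K = P₀×ρ^K = 0.5235 × 0.477941^7 = 0.5235 × 0.005697 = 0.002982
L = ρ[1 - (K+1)ρ^K + Kρ^(K+1)] / [(1-ρ)(1-ρ^(K+1))]
L = 0.477941 × (1 - 8×0.005697 + 7×0.002723) / ((1 - 0.477941) × (1 - 0.002723)) = 0.8937 calls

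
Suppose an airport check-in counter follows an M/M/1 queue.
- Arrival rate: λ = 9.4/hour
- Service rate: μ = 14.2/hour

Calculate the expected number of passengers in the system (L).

ρ = λ/μ = 9.4/14.2 = 0.6620
For M/M/1: L = λ/(μ-λ)
L = 9.4/(14.2-9.4) = 9.4/4.80
L = 1.9583 passengers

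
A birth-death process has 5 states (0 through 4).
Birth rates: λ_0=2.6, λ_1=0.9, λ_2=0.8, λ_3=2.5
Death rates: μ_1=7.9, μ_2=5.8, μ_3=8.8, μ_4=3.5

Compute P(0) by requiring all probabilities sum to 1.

Ratios P(n)/P(0) = (λ₀···λₙ₋₁)/(μ₁···μₙ):
P(1)/P(0) = (2.6)/(7.9) = 0.3291
P(2)/P(0) = (2.6×0.9)/(7.9×5.8) = 0.05107
P(3)/P(0) = (2.6×0.9×0.8)/(7.9×5.8×8.8) = 0.004643
P(4)/P(0) = (2.6×0.9×0.8×2.5)/(7.9×5.8×8.8×3.5) = 0.003316

Normalization: ∑ P(n) = 1
P(0) × (1.0000 + 0.3291 + 0.05107 + 0.004643 + 0.003316) = 1
P(0) × 1.3881 = 1
P(0) = 1/1.3881 = 0.7204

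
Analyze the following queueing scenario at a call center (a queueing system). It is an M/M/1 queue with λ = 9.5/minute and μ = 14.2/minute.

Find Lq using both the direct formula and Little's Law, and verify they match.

Method 1 (direct): Lq = λ²/(μ(μ-λ)) = 90.25/(14.2 × 4.70) = 1.3523

Method 2 (Little's Law):
W = 1/(μ-λ) = 1/4.70 = 0.2127660
Wq = W - 1/μ = 0.2127660 - 0.07042254 = 0.142343
Lq = λWq = 9.5 × 0.142343 = 1.3523 ✔ (matches Method 1)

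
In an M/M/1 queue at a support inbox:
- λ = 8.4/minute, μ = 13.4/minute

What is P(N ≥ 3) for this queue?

ρ = λ/μ = 8.4/13.4 = 0.62687
P(N ≥ n) = ρⁿ
P(N ≥ 3) = 0.62687^3
P(N ≥ 3) = 0.2463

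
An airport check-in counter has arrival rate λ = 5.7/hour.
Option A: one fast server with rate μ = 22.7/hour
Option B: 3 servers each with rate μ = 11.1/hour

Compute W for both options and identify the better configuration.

Option A: single server μ = 22.7 (M/M/1)
  ρ_A = 5.7/22.7 = 0.2511
  W_A = 1/(μ-λ) = 1/(22.7-5.7) = 1/17.00 = 0.05882

Option B: 3 servers μ = 11.1 (M/M/3)
  ρ_B = λ/(cμ) = 5.7/(3×11.1) = 0.1712
  Offered load a = λ/μ = cρ = 5.7/11.1 = 0.5135
  P₀ = [ Σₙ₌₀^2 aⁿ/n! + a^3/(3!(1-ρ)) ]⁻¹
  Σ = a^0/0! + a^1/1! + a^2/2! = 1.0000 + 0.51351 + 0.13185 = 1.6454
  a^3/(3!(1-ρ)) = 0.1354/(6 × 0.8288) = 0.02723
  P₀ = 1/(1.6454 + 0.02723) = 0.5979
  Lq = P₀·a^3·ρ / (3!(1-ρ)²) = 0.5979 × 0.1354 × 0.1712 / (6 × 0.6870) = 0.003362
  Wq_B = Lq/λ = 0.003362/5.7 = 0.0005898
  W_B = Wq_B + 1/μ = 0.0005898 + 0.09009 = 0.09068

Since W_A = 0.05882 < W_B = 0.09068, Option A (single fast server) has the shorter time in system.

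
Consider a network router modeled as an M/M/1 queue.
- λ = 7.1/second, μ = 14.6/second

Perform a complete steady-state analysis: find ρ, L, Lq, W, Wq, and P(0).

Step 1: ρ = λ/μ = 7.1/14.6 = 0.4863
Step 2: L = λ/(μ-λ) = 7.1/7.50 = 0.9467
Step 3: Lq = λ²/(μ(μ-λ)) = 50.41/(14.6×7.50) = 0.4604
Step 4: W = 1/(μ-λ) = 1/7.50 = 0.133333
Step 5: Wq = λ/(μ(μ-λ)) = 7.1/(14.6×7.50) = 0.06484
Step 6: P(0) = 1-ρ = 0.5137
Verify: L = λW = 7.1×0.133333 = 0.9467 ✔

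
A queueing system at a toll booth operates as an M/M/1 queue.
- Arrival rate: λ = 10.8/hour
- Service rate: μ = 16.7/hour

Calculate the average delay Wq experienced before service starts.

First, compute utilization: ρ = λ/μ = 10.8/16.7 = 0.6467
For M/M/1: Wq = λ/(μ(μ-λ))
Wq = 10.8/(16.7 × (16.7-10.8))
Wq = 10.8/(16.7 × 5.90)
Wq = 0.1096 hours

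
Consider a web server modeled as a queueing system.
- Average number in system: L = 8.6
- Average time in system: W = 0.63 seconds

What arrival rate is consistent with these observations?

Little's Law: L = λW, so λ = L/W
λ = 8.6/0.63 = 13.6508 requests/second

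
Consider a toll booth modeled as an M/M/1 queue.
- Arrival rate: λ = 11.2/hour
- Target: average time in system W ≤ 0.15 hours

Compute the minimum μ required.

For M/M/1: W = 1/(μ-λ)
Need W ≤ 0.15, so 1/(μ-λ) ≤ 0.15
μ - λ ≥ 1/0.15 = 6.6667
μ ≥ 11.2 + 6.6667 = 17.8667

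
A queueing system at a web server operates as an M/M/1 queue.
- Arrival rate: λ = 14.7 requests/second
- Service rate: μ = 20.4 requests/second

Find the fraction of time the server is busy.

Server utilization: ρ = λ/μ
ρ = 14.7/20.4 = 0.7206
The server is busy 72.06% of the time.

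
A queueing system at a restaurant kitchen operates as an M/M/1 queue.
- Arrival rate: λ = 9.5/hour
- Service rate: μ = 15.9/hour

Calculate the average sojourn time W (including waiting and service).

First, compute utilization: ρ = λ/μ = 9.5/15.9 = 0.5975
For M/M/1: W = 1/(μ-λ)
W = 1/(15.9-9.5) = 1/6.40
W = 0.1562 hours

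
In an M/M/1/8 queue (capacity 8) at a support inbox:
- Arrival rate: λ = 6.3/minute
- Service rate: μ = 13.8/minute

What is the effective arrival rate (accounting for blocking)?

ρ = λ/μ = 6.3/13.8 = 0.45652
P₀ = (1-ρ)/(1-ρ^(K+1)) = (1-0.45652)/(1-0.45652^9) = 0.54348/0.99914 = 0.5439
P_K = P₀×ρ^K = 0.5439 × 0.45652^8 = 0.5439 × 0.001887 = 0.001026
λ_eff = λ(1-P_K) = 6.3 × (1 - 0.001026) = 6.3 × 0.99897 = 6.2935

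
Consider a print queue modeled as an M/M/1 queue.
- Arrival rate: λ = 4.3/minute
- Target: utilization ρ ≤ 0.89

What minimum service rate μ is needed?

ρ = λ/μ, so μ = λ/ρ
μ ≥ 4.3/0.89 = 4.8315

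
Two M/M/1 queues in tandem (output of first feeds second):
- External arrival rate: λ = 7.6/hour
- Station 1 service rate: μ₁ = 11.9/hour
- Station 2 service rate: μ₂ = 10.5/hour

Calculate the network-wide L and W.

By Jackson's theorem, each station behaves as independent M/M/1.
Station 1: ρ₁ = 7.6/11.9 = 0.6387, L₁ = ρ₁/(1-ρ₁) = λ/(μ₁-λ) = 7.6/4.30 = 1.7674
Station 2: ρ₂ = 7.6/10.5 = 0.7238, L₂ = ρ₂/(1-ρ₂) = λ/(μ₂-λ) = 7.6/2.90 = 2.6207
Total: L = L₁ + L₂ = 1.7674 + 2.6207 = 4.3881
W = L/λ = 4.3881/7.6 = 0.5774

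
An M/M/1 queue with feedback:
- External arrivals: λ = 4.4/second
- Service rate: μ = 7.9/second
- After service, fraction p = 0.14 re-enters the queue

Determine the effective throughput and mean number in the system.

Effective arrival rate: λ_eff = λ/(1-p) = 4.4/(1-0.14) = 4.4/0.86 = 5.1163
ρ = λ_eff/μ = 5.1163/7.9 = 0.64763
L = ρ/(1-ρ) = 0.64763/(1-0.64763) = 1.8379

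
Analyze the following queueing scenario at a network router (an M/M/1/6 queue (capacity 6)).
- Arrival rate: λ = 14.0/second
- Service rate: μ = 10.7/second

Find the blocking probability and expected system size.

ρ = λ/μ = 14.0/10.7 = 1.30841
P₀ = (1-ρ)/(1-ρ^(K+1)) = (1-1.30841)/(1-1.30841^7) = -0.3084/-5.5646 = 0.05542
P_K = P₀×ρ^K = 0.05542 × 1.30841^6 = 0.05542 × 5.0172 = 0.2781
Blocking probability P_6 = 0.2781 (27.81%)
L = ρ[1 - (K+1)ρ^K + Kρ^(K+1)] / [(1-ρ)(1-ρ^(K+1))]
L = 1.30841 × (1 - 7×5.01722 + 6×6.56458) / ((1 - 1.30841) × (1 - 6.56458)) = 4.0155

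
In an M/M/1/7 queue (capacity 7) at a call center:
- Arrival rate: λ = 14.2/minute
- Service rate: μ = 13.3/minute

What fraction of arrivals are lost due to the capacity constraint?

ρ = λ/μ = 14.2/13.3 = 1.06767
P₀ = (1-ρ)/(1-ρ^(K+1)) = (1-1.06767)/(1-1.06767^8) = -0.06767/-0.6885 = 0.09829
P_K = P₀×ρ^K = 0.09829 × 1.06767^7 = 0.09829 × 1.5815 = 0.1554
Blocking probability = 15.54%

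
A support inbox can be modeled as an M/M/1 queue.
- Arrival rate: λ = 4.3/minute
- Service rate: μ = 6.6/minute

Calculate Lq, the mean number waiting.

ρ = λ/μ = 4.3/6.6 = 0.6515
For M/M/1: Lq = λ²/(μ(μ-λ))
Lq = 18.49/(6.6 × 2.30)
Lq = 1.2181 emails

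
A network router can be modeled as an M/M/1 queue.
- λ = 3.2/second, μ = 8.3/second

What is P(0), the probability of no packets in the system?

ρ = λ/μ = 3.2/8.3 = 0.3855
P(0) = 1 - ρ = 1 - 0.3855 = 0.6145
The server is idle 61.45% of the time.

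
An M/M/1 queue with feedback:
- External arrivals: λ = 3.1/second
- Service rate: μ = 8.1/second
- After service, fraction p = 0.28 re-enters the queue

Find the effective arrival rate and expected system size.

Effective arrival rate: λ_eff = λ/(1-p) = 3.1/(1-0.28) = 3.1/0.72 = 4.30556
ρ = λ_eff/μ = 4.30556/8.1 = 0.53155
L = ρ/(1-ρ) = 0.53155/(1-0.53155) = 1.1347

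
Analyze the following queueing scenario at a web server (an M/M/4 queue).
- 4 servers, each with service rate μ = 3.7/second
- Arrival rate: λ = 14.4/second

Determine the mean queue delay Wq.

Traffic intensity: ρ = λ/(cμ) = 14.4/(4×3.7) = 0.9730
Since ρ = 0.9730 < 1, system is stable.
Offered load a = λ/μ = cρ = 14.4/3.7 = 3.8919
P₀ = [ Σₙ₌₀^3 aⁿ/n! + a^4/(4!(1-ρ)) ]⁻¹
Σ = a^0/0! + a^1/1! + a^2/2! + a^3/3! = 1.0000 + 3.8919 + 7.5734 + 9.8250 = 22.2903
a^4/(4!(1-ρ)) = 229.42623/(24 × 0.027027027) = 353.6988
P₀ = 1/(22.2903 + 353.6988) = 0.002660
Lq = P₀·a^4·ρ / (4!(1-ρ)²) = 0.002659652 × 229.4262 × 0.9729730 / (24 × 0.0007304602) = 33.8658
Wq = Lq/λ = 33.8658/14.4 = 2.3518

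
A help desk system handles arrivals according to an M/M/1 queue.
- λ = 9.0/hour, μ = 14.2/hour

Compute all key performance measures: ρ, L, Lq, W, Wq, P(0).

Step 1: ρ = λ/μ = 9.0/14.2 = 0.6338
Step 2: L = λ/(μ-λ) = 9.0/5.20 = 1.7308
Step 3: Lq = λ²/(μ(μ-λ)) = 81.00/(14.2×5.20) = 1.0970
Step 4: W = 1/(μ-λ) = 1/5.20 = 0.19231
Step 5: Wq = λ/(μ(μ-λ)) = 9.0/(14.2×5.20) = 0.1219
Step 6: P(0) = 1-ρ = 0.3662
Verify: L = λW = 9.0×0.19231 = 1.7308 ✔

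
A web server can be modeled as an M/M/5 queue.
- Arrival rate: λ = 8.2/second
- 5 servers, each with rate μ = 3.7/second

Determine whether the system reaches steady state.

Stability requires ρ = λ/(cμ) < 1
ρ = 8.2/(5 × 3.7) = 8.2/18.50 = 0.4432
Since 0.4432 < 1, the system is STABLE.
The servers are busy 44.32% of the time.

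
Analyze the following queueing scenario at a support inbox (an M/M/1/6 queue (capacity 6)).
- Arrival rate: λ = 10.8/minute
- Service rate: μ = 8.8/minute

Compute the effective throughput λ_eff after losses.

ρ = λ/μ = 10.8/8.8 = 1.227273
P₀ = (1-ρ)/(1-ρ^(K+1)) = (1-1.227273)/(1-1.227273^7) = -0.22727/-3.1936 = 0.07116
P_K = P₀×ρ^K = 0.07116 × 1.227273^6 = 0.07116 × 3.4170 = 0.2432
λ_eff = λ(1-P_K) = 10.8 × (1 - 0.2431714) = 10.8 × 0.7568286 = 8.1737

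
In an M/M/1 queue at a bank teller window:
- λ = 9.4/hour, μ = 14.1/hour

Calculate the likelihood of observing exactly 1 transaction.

ρ = λ/μ = 9.4/14.1 = 0.6667
P(n) = (1-ρ)ρⁿ
P(1) = (1-0.6667) × 0.6667^1
P(1) = 0.3333 × 0.6667
P(1) = 0.2222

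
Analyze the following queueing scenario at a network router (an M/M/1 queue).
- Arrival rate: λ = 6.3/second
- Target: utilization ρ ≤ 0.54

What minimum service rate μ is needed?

ρ = λ/μ, so μ = λ/ρ
μ ≥ 6.3/0.54 = 11.6667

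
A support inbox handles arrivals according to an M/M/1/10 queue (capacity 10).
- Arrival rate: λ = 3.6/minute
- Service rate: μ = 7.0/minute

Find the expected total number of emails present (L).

ρ = λ/μ = 3.6/7.0 = 0.51429
P₀ = (1-ρ)/(1-ρ^(K+1)) = (1-0.51429)/(1-0.51429^11) = 0.4857/0.9993 = 0.4860
P_K = P₀×ρ^K = 0.48603 × 0.51429^10 = 0.48603 × 0.0012944 = 0.0006291
L = ρ[1 - (K+1)ρ^K + Kρ^(K+1)] / [(1-ρ)(1-ρ^(K+1))]
L = 0.51429 × (1 - 11×0.001294 + 10×0.0006657) / ((1 - 0.51429) × (1 - 0.0006657)) = 1.0515 emails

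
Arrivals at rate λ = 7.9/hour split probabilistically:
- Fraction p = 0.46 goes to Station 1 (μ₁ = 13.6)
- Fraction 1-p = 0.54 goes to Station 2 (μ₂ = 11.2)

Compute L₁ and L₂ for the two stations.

Effective rates: λ₁ = 7.9×0.46 = 3.634, λ₂ = 7.9×0.54 = 4.266
Station 1: ρ₁ = 3.634/13.6 = 0.2672, L₁ = ρ₁/(1-ρ₁) = 0.2672/(1-0.2672) = 0.3646
Station 2: ρ₂ = 4.266/11.2 = 0.3809, L₂ = ρ₂/(1-ρ₂) = 0.3809/(1-0.3809) = 0.6152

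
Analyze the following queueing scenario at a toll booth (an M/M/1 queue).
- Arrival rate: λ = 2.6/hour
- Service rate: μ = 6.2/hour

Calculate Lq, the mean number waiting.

ρ = λ/μ = 2.6/6.2 = 0.4194
For M/M/1: Lq = λ²/(μ(μ-λ))
Lq = 6.76/(6.2 × 3.60)
Lq = 0.3029 vehicles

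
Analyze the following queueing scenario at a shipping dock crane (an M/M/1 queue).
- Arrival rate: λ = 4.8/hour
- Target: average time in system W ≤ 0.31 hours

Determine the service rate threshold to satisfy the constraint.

For M/M/1: W = 1/(μ-λ)
Need W ≤ 0.31, so 1/(μ-λ) ≤ 0.31
μ - λ ≥ 1/0.31 = 3.2258
μ ≥ 4.8 + 3.2258 = 8.0258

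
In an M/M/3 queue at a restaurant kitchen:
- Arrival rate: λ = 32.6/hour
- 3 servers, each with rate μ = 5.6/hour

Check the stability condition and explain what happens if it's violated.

Stability requires ρ = λ/(cμ) < 1
ρ = 32.6/(3 × 5.6) = 32.6/16.80 = 1.9405
Since 1.9405 ≥ 1, the system is UNSTABLE.
Need c > λ/μ = 32.6/5.6 = 5.82.
Minimum servers needed: c = 6.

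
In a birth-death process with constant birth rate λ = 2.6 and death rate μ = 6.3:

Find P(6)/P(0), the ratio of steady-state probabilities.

For constant rates: P(n)/P(0) = (λ/μ)^n
P(6)/P(0) = (2.6/6.3)^6 = 0.4127^6 = 0.004941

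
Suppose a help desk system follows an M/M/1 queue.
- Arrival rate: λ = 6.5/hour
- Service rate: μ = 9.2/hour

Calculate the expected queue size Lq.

ρ = λ/μ = 6.5/9.2 = 0.7065
For M/M/1: Lq = λ²/(μ(μ-λ))
Lq = 42.25/(9.2 × 2.70)
Lq = 1.7009 tickets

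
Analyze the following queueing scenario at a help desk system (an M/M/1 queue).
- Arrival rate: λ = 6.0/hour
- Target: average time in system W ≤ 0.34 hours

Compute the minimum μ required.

For M/M/1: W = 1/(μ-λ)
Need W ≤ 0.34, so 1/(μ-λ) ≤ 0.34
μ - λ ≥ 1/0.34 = 2.9412
μ ≥ 6.0 + 2.9412 = 8.9412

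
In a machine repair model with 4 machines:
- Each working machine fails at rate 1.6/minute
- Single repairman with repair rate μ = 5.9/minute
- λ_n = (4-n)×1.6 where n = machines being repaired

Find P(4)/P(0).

P(4)/P(0) = ∏_{i=0}^{4-1} λ_i/μ_{i+1}
= (4-0)×1.6/5.9 × (4-1)×1.6/5.9 × (4-2)×1.6/5.9 × (4-3)×1.6/5.9
= 0.1298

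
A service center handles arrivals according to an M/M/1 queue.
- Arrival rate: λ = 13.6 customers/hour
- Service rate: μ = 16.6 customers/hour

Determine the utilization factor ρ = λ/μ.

Server utilization: ρ = λ/μ
ρ = 13.6/16.6 = 0.8193
The server is busy 81.93% of the time.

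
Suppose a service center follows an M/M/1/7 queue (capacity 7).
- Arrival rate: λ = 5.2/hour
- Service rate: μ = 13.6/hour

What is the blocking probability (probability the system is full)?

ρ = λ/μ = 5.2/13.6 = 0.38235
P₀ = (1-ρ)/(1-ρ^(K+1)) = (1-0.38235)/(1-0.38235^8) = 0.61765/0.99954 = 0.6179
P_K = P₀×ρ^K = 0.61793 × 0.38235^7 = 0.61793 × 0.0011946 = 0.0007382
Blocking probability = 0.07382%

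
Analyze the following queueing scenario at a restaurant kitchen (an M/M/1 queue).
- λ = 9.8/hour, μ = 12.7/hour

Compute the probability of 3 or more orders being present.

ρ = λ/μ = 9.8/12.7 = 0.77165
P(N ≥ n) = ρⁿ
P(N ≥ 3) = 0.77165^3
P(N ≥ 3) = 0.4595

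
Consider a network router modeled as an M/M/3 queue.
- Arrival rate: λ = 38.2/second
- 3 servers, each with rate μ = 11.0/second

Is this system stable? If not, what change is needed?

Stability requires ρ = λ/(cμ) < 1
ρ = 38.2/(3 × 11.0) = 38.2/33.00 = 1.1576
Since 1.1576 ≥ 1, the system is UNSTABLE.
Need c > λ/μ = 38.2/11.0 = 3.47.
Minimum servers needed: c = 4.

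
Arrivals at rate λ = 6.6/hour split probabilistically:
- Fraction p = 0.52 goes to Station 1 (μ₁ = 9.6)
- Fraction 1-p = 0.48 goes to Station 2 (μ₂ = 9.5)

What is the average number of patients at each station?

Effective rates: λ₁ = 6.6×0.52 = 3.432, λ₂ = 6.6×0.48 = 3.168
Station 1: ρ₁ = 3.432/9.6 = 0.3575, L₁ = ρ₁/(1-ρ₁) = 0.3575/(1-0.3575) = 0.5564
Station 2: ρ₂ = 3.168/9.5 = 0.33347, L₂ = ρ₂/(1-ρ₂) = 0.33347/(1-0.33347) = 0.5003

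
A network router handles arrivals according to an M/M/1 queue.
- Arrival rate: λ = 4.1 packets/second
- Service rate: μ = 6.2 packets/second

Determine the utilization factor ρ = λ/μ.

Server utilization: ρ = λ/μ
ρ = 4.1/6.2 = 0.6613
The server is busy 66.13% of the time.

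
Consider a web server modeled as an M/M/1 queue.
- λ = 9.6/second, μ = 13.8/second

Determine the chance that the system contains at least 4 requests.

ρ = λ/μ = 9.6/13.8 = 0.69565
P(N ≥ n) = ρⁿ
P(N ≥ 4) = 0.69565^4
P(N ≥ 4) = 0.2342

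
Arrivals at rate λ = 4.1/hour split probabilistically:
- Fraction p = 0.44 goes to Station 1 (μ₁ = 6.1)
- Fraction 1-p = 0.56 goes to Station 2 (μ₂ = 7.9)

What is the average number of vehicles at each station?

Effective rates: λ₁ = 4.1×0.44 = 1.804, λ₂ = 4.1×0.56 = 2.296
Station 1: ρ₁ = 1.804/6.1 = 0.29574, L₁ = ρ₁/(1-ρ₁) = 0.29574/(1-0.29574) = 0.4199
Station 2: ρ₂ = 2.296/7.9 = 0.29063, L₂ = ρ₂/(1-ρ₂) = 0.29063/(1-0.29063) = 0.4097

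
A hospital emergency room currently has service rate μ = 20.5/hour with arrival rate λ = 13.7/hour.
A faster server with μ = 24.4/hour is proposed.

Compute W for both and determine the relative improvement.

System 1: ρ₁ = 13.7/20.5 = 0.6683, W₁ = 1/(20.5-13.7) = 0.14706
System 2: ρ₂ = 13.7/24.4 = 0.5615, W₂ = 1/(24.4-13.7) = 0.093458
Improvement: (W₁-W₂)/W₁ = (0.14706-0.093458)/0.14706 = 36.45%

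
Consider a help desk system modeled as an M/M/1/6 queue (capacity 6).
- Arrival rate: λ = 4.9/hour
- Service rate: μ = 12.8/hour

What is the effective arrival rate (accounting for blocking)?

ρ = λ/μ = 4.9/12.8 = 0.38281
P₀ = (1-ρ)/(1-ρ^(K+1)) = (1-0.38281)/(1-0.38281^7) = 0.6172/0.9988 = 0.6179
P_K = P₀×ρ^K = 0.6179 × 0.38281^6 = 0.6179 × 0.003147 = 0.001945
λ_eff = λ(1-P_K) = 4.9 × (1 - 0.001945) = 4.9 × 0.99806 = 4.8905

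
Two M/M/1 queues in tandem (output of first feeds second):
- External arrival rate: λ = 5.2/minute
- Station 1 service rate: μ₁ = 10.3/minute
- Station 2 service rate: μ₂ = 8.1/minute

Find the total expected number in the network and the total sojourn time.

By Jackson's theorem, each station behaves as independent M/M/1.
Station 1: ρ₁ = 5.2/10.3 = 0.5049, L₁ = ρ₁/(1-ρ₁) = λ/(μ₁-λ) = 5.2/5.10 = 1.0196
Station 2: ρ₂ = 5.2/8.1 = 0.6420, L₂ = ρ₂/(1-ρ₂) = λ/(μ₂-λ) = 5.2/2.90 = 1.7931
Total: L = L₁ + L₂ = 1.0196 + 1.7931 = 2.8127
W = L/λ = 2.8127/5.2 = 0.5409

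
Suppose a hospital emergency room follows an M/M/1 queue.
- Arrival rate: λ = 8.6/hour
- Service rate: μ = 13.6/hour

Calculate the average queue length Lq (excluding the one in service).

ρ = λ/μ = 8.6/13.6 = 0.6324
For M/M/1: Lq = λ²/(μ(μ-λ))
Lq = 73.96/(13.6 × 5.00)
Lq = 1.0876 patients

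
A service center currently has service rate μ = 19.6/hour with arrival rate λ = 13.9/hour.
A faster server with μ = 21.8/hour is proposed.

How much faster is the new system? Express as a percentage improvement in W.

System 1: ρ₁ = 13.9/19.6 = 0.7092, W₁ = 1/(19.6-13.9) = 0.17544
System 2: ρ₂ = 13.9/21.8 = 0.6376, W₂ = 1/(21.8-13.9) = 0.12658
Improvement: (W₁-W₂)/W₁ = (0.17544-0.12658)/0.17544 = 27.85%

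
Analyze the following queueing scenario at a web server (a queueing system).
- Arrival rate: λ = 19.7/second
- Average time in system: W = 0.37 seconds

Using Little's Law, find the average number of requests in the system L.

Little's Law: L = λW
L = 19.7 × 0.37 = 7.2890 requests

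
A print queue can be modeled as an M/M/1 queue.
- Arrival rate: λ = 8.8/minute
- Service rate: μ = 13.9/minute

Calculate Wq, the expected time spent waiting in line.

First, compute utilization: ρ = λ/μ = 8.8/13.9 = 0.6331
For M/M/1: Wq = λ/(μ(μ-λ))
Wq = 8.8/(13.9 × (13.9-8.8))
Wq = 8.8/(13.9 × 5.10)
Wq = 0.1241 minutes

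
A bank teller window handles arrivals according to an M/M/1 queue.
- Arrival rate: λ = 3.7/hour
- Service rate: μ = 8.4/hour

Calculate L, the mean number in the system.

ρ = λ/μ = 3.7/8.4 = 0.4405
For M/M/1: L = λ/(μ-λ)
L = 3.7/(8.4-3.7) = 3.7/4.70
L = 0.7872 transactions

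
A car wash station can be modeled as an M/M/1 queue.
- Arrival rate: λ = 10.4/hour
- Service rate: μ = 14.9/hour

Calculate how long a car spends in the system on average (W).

First, compute utilization: ρ = λ/μ = 10.4/14.9 = 0.6980
For M/M/1: W = 1/(μ-λ)
W = 1/(14.9-10.4) = 1/4.50
W = 0.2222 hours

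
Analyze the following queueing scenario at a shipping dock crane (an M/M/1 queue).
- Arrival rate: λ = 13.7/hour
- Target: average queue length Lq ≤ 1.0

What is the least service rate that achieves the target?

For M/M/1: Lq = λ²/(μ(μ-λ))
Need Lq ≤ 1.0, i.e. μ(μ-λ) ≥ λ²/1.0
μ² - 13.7μ - 187.69/1.0 ≥ 0  →  μ² - 13.7μ - 187.6900 ≥ 0
Quadratic formula (positive root): μ = [λ + √(λ² + 4×187.6900)]/2
Discriminant: 187.69 + 4×187.6900 = 938.4500, √938.4500 = 30.63413
μ ≥ (13.7 + 30.63413)/2 = 22.1671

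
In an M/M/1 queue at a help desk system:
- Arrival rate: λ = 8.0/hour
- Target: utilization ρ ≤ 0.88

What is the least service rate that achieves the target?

ρ = λ/μ, so μ = λ/ρ
μ ≥ 8.0/0.88 = 9.0909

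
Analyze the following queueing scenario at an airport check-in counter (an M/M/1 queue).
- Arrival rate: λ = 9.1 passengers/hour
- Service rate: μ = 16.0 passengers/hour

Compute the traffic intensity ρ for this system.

Server utilization: ρ = λ/μ
ρ = 9.1/16.0 = 0.5687
The server is busy 56.88% of the time.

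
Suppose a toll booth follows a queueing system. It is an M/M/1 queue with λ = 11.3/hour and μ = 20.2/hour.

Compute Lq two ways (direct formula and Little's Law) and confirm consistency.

Method 1 (direct): Lq = λ²/(μ(μ-λ)) = 127.69/(20.2 × 8.90) = 0.7103

Method 2 (Little's Law):
W = 1/(μ-λ) = 1/8.90 = 0.11236
Wq = W - 1/μ = 0.11236 - 0.049505 = 0.062855
Lq = λWq = 11.3 × 0.062855 = 0.7103 ✔ (matches Method 1)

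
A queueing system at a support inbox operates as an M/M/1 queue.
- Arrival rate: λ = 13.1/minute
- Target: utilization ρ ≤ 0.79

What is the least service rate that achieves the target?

ρ = λ/μ, so μ = λ/ρ
μ ≥ 13.1/0.79 = 16.5823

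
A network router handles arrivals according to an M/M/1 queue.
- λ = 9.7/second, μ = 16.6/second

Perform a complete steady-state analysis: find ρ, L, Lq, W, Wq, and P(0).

Step 1: ρ = λ/μ = 9.7/16.6 = 0.5843
Step 2: L = λ/(μ-λ) = 9.7/6.90 = 1.4058
Step 3: Lq = λ²/(μ(μ-λ)) = 94.09/(16.6×6.90) = 0.8215
Step 4: W = 1/(μ-λ) = 1/6.90 = 0.14493
Step 5: Wq = λ/(μ(μ-λ)) = 9.7/(16.6×6.90) = 0.08469
Step 6: P(0) = 1-ρ = 0.4157
Verify: L = λW = 9.7×0.14493 = 1.4058 ✔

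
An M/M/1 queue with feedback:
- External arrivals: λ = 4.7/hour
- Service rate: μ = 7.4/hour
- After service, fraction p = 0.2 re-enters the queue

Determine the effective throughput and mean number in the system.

Effective arrival rate: λ_eff = λ/(1-p) = 4.7/(1-0.2) = 4.7/0.80 = 5.8750
ρ = λ_eff/μ = 5.8750/7.4 = 0.79392
L = ρ/(1-ρ) = 0.79392/(1-0.79392) = 3.8525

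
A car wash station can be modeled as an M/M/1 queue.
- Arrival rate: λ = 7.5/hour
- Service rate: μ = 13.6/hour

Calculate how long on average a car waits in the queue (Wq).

First, compute utilization: ρ = λ/μ = 7.5/13.6 = 0.5515
For M/M/1: Wq = λ/(μ(μ-λ))
Wq = 7.5/(13.6 × (13.6-7.5))
Wq = 7.5/(13.6 × 6.10)
Wq = 0.09041 hours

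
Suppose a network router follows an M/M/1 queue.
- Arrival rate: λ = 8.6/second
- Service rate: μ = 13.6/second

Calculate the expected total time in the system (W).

First, compute utilization: ρ = λ/μ = 8.6/13.6 = 0.6324
For M/M/1: W = 1/(μ-λ)
W = 1/(13.6-8.6) = 1/5.00
W = 0.2000 seconds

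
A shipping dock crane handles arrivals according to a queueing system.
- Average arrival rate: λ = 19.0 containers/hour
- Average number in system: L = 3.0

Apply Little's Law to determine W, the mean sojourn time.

Little's Law: L = λW, so W = L/λ
W = 3.0/19.0 = 0.1579 hours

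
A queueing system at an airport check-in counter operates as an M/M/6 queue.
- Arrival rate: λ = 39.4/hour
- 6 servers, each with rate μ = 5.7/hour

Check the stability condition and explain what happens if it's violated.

Stability requires ρ = λ/(cμ) < 1
ρ = 39.4/(6 × 5.7) = 39.4/34.20 = 1.1520
Since 1.1520 ≥ 1, the system is UNSTABLE.
Need c > λ/μ = 39.4/5.7 = 6.91.
Minimum servers needed: c = 7.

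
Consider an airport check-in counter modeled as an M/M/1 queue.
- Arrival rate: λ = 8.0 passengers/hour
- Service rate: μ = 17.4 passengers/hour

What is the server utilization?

Server utilization: ρ = λ/μ
ρ = 8.0/17.4 = 0.4598
The server is busy 45.98% of the time.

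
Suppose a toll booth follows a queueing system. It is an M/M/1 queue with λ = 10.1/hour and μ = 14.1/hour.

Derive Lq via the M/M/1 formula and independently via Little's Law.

Method 1 (direct): Lq = λ²/(μ(μ-λ)) = 102.01/(14.1 × 4.00) = 1.8087

Method 2 (Little's Law):
W = 1/(μ-λ) = 1/4.00 = 0.2500
Wq = W - 1/μ = 0.2500 - 0.07092 = 0.17908
Lq = λWq = 10.1 × 0.17908 = 1.8087 ✔ (matches Method 1)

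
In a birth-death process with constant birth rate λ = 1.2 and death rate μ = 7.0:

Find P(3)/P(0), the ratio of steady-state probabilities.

For constant rates: P(n)/P(0) = (λ/μ)^n
P(3)/P(0) = (1.2/7.0)^3 = 0.17143^3 = 0.005038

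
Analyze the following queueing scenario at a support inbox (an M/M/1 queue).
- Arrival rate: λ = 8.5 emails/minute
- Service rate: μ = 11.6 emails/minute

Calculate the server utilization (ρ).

Server utilization: ρ = λ/μ
ρ = 8.5/11.6 = 0.7328
The server is busy 73.28% of the time.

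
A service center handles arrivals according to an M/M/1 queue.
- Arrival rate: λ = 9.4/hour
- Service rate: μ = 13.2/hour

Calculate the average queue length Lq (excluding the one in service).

ρ = λ/μ = 9.4/13.2 = 0.7121
For M/M/1: Lq = λ²/(μ(μ-λ))
Lq = 88.36/(13.2 × 3.80)
Lq = 1.7616 customers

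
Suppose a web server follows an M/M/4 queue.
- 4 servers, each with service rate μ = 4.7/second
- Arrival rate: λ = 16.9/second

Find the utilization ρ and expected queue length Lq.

Traffic intensity: ρ = λ/(cμ) = 16.9/(4×4.7) = 0.8989
Since ρ = 0.8989 < 1, system is stable.
Offered load a = λ/μ = cρ = 16.9/4.7 = 3.5957
P₀ = [ Σₙ₌₀^3 aⁿ/n! + a^4/(4!(1-ρ)) ]⁻¹
Σ = a^0/0! + a^1/1! + a^2/2! + a^3/3! = 1.0000 + 3.5957 + 6.4647 + 7.7485 = 18.8089
a^4/(4!(1-ρ)) = 167.1689/(24 × 0.1010638) = 68.9205
P₀ = 1/(18.8089 + 68.9205) = 0.01140
Lq = P₀·a^4·ρ / (4!(1-ρ)²) = 0.0113987 × 167.1689 × 0.898936 / (24 × 0.0102139) = 6.9877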